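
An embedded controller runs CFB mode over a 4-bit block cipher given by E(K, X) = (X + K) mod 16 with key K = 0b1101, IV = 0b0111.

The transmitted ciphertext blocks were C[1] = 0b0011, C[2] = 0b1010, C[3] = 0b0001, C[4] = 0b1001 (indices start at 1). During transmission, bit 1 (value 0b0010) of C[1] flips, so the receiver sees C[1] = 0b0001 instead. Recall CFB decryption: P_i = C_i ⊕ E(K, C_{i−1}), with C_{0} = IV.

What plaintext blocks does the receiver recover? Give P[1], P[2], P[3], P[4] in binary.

P[1] = 0b0101, P[2] = 0b0100, P[3] = 0b0110, P[4] = 0b0111

Only C[1] changed, to 0b0001. In CFB, a change in C_i flips the same bit in P_i and garbles P_{i+1}. Decrypting the received ciphertext:
P[1]: E(K, 0b0111) = 0b0100; 0b0001 ⊕ 0b0100 = 0b0101.
P[2]: E(K, 0b0001) = 0b1110; 0b1010 ⊕ 0b1110 = 0b0100.
P[3]: E(K, 0b1010) = 0b0111; 0b0001 ⊕ 0b0111 = 0b0110.
P[4]: E(K, 0b0001) = 0b1110; 0b1001 ⊕ 0b1110 = 0b0111.
Blocks that differ from the original plaintext: P[1], P[2].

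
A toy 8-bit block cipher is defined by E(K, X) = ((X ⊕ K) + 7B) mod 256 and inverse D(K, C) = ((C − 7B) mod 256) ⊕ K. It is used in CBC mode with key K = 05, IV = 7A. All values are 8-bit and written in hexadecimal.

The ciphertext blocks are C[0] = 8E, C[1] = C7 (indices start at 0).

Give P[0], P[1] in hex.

P[0] = 6C, P[1] = C7

CBC decryption: P_i = D(K, C_i) ⊕ C_{i−1}, with C_{−1} = IV.
P[0]: D(K, 8E) = 16; 16 ⊕ 7A = 6C.
P[1]: D(K, C7) = 49; 49 ⊕ 8E = C7.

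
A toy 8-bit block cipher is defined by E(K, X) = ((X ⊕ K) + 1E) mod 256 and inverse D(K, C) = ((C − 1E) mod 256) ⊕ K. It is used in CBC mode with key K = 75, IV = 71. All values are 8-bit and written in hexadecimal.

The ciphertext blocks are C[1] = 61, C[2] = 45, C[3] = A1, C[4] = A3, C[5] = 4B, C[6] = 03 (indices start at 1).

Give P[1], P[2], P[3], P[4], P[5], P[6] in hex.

P[1] = 47, P[2] = 33, P[3] = B3, P[4] = 51, P[5] = FB, P[6] = DB

CBC decryption: P_i = D(K, C_i) ⊕ C_{i−1}, with C_{0} = IV.
P[1]: D(K, 61) = 36; 36 ⊕ 71 = 47.
P[2]: D(K, 45) = 52; 52 ⊕ 61 = 33.
P[3]: D(K, A1) = F6; F6 ⊕ 45 = B3.
P[4]: D(K, A3) = F0; F0 ⊕ A1 = 51.
P[5]: D(K, 4B) = 58; 58 ⊕ A3 = FB.
P[6]: D(K, 03) = 90; 90 ⊕ 4B = DB.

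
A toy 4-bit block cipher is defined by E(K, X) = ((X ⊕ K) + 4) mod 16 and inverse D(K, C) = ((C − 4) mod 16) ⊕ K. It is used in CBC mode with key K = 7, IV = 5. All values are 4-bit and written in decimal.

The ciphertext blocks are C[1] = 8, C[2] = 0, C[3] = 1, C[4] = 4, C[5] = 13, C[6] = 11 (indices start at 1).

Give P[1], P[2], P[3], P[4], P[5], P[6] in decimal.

P[1] = 6, P[2] = 3, P[3] = 10, P[4] = 6, P[5] = 10, P[6] = 13

CBC decryption: P_i = D(K, C_i) ⊕ C_{i−1}, with C_{0} = IV.
P[1]: D(K, 8) = 3; 3 ⊕ 5 = 6.
P[2]: D(K, 0) = 11; 11 ⊕ 8 = 3.
P[3]: D(K, 1) = 10; 10 ⊕ 0 = 10.
P[4]: D(K, 4) = 7; 7 ⊕ 1 = 6.
P[5]: D(K, 13) = 14; 14 ⊕ 4 = 10.
P[6]: D(K, 11) = 0; 0 ⊕ 13 = 13.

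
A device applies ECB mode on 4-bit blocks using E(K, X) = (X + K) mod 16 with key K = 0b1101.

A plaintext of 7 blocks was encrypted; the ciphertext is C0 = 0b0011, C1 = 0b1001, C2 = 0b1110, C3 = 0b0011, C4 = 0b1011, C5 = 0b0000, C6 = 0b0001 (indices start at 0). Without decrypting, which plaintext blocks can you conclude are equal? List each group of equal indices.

P0 = P3

ECB encrypts each block independently with the same key, so equal ciphertext blocks imply equal plaintext blocks.
C0 = C3 = 0b0011, so P0 = P3.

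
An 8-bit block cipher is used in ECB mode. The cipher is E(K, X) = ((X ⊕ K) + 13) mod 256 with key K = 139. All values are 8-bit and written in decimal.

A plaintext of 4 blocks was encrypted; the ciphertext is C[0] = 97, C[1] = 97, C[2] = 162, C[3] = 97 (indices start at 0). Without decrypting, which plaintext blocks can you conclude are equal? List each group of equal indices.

ECB encrypts each block independently with the same key, so equal ciphertext blocks imply equal plaintext blocks.
C[0] = C[1] = C[3] = 97, so P[0] = P[1] = P[3].

P[0] = P[1] = P[3]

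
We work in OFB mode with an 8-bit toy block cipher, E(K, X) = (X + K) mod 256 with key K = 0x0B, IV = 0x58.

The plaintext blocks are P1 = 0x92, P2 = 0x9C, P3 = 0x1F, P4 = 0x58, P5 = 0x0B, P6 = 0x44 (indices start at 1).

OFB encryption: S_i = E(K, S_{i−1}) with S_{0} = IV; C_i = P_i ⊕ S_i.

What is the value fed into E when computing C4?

0x79

C1: S = E(K, 0x58) = 0x63; 0x92 ⊕ 0x63 = 0xF1.
C2: S = E(K, 0x63) = 0x6E; 0x9C ⊕ 0x6E = 0xF2.
C3: S = E(K, 0x6E) = 0x79; 0x1F ⊕ 0x79 = 0x66.
C4: S = E(K, 0x79) = 0x84; 0x58 ⊕ 0x84 = 0xDC.
So the input to E for block 4 is 0x79.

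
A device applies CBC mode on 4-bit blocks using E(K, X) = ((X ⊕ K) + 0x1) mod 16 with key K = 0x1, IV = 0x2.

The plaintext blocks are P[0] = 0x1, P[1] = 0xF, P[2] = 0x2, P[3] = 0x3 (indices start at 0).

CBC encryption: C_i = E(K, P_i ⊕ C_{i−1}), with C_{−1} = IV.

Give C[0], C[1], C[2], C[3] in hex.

C[0] = 0x3, C[1] = 0xE, C[2] = 0xE, C[3] = 0xD

C[0]: P[0] ⊕ 0x2 = 0x3; E(K, 0x3) = 0x3.
C[1]: P[1] ⊕ 0x3 = 0xC; E(K, 0xC) = 0xE.
C[2]: P[2] ⊕ 0xE = 0xC; E(K, 0xC) = 0xE.
C[3]: P[3] ⊕ 0xE = 0xD; E(K, 0xD) = 0xD.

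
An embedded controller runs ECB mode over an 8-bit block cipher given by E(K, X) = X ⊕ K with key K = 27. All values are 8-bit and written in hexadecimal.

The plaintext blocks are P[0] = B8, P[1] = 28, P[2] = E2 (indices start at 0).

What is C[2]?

C[2] = C5

ECB encryption: C_i = E(K, P_i).
C[2]: E(K, E2) = C5.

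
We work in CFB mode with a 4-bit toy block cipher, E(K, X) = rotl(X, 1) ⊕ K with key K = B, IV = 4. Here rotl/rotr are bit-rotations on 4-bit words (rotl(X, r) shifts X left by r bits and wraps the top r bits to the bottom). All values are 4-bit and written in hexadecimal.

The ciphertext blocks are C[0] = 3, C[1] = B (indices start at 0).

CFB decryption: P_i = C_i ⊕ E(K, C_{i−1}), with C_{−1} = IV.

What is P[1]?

P[1] = 6

P[1]: E(K, 3) = D; B ⊕ D = 6.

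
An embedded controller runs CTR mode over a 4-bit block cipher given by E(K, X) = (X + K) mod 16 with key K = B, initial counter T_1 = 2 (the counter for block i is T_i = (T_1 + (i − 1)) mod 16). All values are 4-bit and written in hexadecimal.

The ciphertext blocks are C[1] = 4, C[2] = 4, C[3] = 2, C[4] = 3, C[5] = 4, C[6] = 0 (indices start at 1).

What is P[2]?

P[2] = A

CTR decryption: S_i = E(K, T_i) where T_i is the counter for block i; P_i = C_i ⊕ S_i.
P[2]: T = 3, S = E(K, T) = E; 4 ⊕ E = A.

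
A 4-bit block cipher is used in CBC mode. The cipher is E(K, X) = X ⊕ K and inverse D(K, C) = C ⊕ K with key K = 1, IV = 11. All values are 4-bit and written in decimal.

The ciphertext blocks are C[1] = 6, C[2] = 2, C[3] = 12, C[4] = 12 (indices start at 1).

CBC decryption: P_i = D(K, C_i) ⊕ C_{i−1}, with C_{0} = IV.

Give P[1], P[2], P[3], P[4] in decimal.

P[1]: D(K, 6) = 7; 7 ⊕ 11 = 12.
P[2]: D(K, 2) = 3; 3 ⊕ 6 = 5.
P[3]: D(K, 12) = 13; 13 ⊕ 2 = 15.
P[4]: D(K, 12) = 13; 13 ⊕ 12 = 1.

P[1] = 12, P[2] = 5, P[3] = 15, P[4] = 1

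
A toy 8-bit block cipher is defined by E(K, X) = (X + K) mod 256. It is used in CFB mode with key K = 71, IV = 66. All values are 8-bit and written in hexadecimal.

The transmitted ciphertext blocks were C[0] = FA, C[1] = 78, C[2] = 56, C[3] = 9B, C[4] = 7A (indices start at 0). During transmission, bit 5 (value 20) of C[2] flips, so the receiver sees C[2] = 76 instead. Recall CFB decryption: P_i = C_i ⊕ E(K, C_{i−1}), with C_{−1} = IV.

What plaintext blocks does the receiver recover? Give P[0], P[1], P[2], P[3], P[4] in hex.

P[0] = 2D, P[1] = 13, P[2] = 9F, P[3] = 7C, P[4] = 76

Only C[2] changed, to 76. In CFB, a change in C_i flips the same bit in P_i and garbles P_{i+1}. Decrypting the received ciphertext:
P[0]: E(K, 66) = D7; FA ⊕ D7 = 2D.
P[1]: E(K, FA) = 6B; 78 ⊕ 6B = 13.
P[2]: E(K, 78) = E9; 76 ⊕ E9 = 9F.
P[3]: E(K, 76) = E7; 9B ⊕ E7 = 7C.
P[4]: E(K, 9B) = 0C; 7A ⊕ 0C = 76.
Blocks that differ from the original plaintext: P[2], P[3].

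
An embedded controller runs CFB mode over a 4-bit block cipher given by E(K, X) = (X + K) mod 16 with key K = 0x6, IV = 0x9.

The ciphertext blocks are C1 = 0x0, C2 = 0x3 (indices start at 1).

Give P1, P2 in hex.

P1 = 0xF, P2 = 0x5

CFB decryption: P_i = C_i ⊕ E(K, C_{i−1}), with C_{0} = IV.
P1: E(K, 0x9) = 0xF; 0x0 ⊕ 0xF = 0xF.
P2: E(K, 0x0) = 0x6; 0x3 ⊕ 0x6 = 0x5.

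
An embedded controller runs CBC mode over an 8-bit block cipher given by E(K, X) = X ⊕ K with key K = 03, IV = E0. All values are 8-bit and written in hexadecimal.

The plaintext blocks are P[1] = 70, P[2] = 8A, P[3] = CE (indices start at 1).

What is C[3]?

C[3] = D7

CBC encryption: C_i = E(K, P_i ⊕ C_{i−1}), with C_{0} = IV.
C[1]: P[1] ⊕ E0 = 90; E(K, 90) = 93.
C[2]: P[2] ⊕ 93 = 19; E(K, 19) = 1A.
C[3]: P[3] ⊕ 1A = D4; E(K, D4) = D7.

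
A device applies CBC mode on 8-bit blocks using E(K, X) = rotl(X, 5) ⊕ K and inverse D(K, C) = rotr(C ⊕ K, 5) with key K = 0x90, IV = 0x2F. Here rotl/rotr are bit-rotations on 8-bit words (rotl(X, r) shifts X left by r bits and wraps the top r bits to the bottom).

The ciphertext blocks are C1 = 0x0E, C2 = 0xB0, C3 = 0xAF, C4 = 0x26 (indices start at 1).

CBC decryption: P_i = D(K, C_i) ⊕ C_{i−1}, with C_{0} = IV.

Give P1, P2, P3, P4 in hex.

P1 = 0xDB, P2 = 0x0F, P3 = 0x49, P4 = 0x1A

P1: D(K, 0x0E) = 0xF4; 0xF4 ⊕ 0x2F = 0xDB.
P2: D(K, 0xB0) = 0x01; 0x01 ⊕ 0x0E = 0x0F.
P3: D(K, 0xAF) = 0xF9; 0xF9 ⊕ 0xB0 = 0x49.
P4: D(K, 0x26) = 0xB5; 0xB5 ⊕ 0xAF = 0x1A.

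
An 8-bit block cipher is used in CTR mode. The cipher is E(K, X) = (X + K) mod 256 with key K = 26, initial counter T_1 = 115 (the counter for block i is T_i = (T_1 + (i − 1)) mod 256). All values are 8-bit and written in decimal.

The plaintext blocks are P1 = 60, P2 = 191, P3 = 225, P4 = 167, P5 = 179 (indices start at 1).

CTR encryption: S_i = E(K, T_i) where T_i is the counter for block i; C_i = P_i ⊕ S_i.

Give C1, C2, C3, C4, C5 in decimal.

C1 = 177, C2 = 49, C3 = 110, C4 = 55, C5 = 34

C1: T = 115, S = E(K, T) = 141; 60 ⊕ 141 = 177.
C2: T = 116, S = E(K, T) = 142; 191 ⊕ 142 = 49.
C3: T = 117, S = E(K, T) = 143; 225 ⊕ 143 = 110.
C4: T = 118, S = E(K, T) = 144; 167 ⊕ 144 = 55.
C5: T = 119, S = E(K, T) = 145; 179 ⊕ 145 = 34.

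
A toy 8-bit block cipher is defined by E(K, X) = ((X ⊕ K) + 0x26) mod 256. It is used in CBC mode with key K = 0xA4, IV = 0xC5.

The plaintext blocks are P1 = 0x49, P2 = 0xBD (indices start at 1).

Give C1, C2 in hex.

C1 = 0x4E, C2 = 0x7D

CBC encryption: C_i = E(K, P_i ⊕ C_{i−1}), with C_{0} = IV.
C1: P1 ⊕ 0xC5 = 0x8C; E(K, 0x8C) = 0x4E.
C2: P2 ⊕ 0x4E = 0xF3; E(K, 0xF3) = 0x7D.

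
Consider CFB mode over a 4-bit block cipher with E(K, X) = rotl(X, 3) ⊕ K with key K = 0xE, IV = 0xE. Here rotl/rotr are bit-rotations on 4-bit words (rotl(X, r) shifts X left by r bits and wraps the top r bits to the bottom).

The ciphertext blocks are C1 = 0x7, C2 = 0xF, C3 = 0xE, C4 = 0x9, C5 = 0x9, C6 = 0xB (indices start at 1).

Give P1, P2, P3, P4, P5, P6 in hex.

P1 = 0xE, P2 = 0xA, P3 = 0xF, P4 = 0x0, P5 = 0xB, P6 = 0x9

CFB decryption: P_i = C_i ⊕ E(K, C_{i−1}), with C_{0} = IV.
P1: E(K, 0xE) = 0x9; 0x7 ⊕ 0x9 = 0xE.
P2: E(K, 0x7) = 0x5; 0xF ⊕ 0x5 = 0xA.
P3: E(K, 0xF) = 0x1; 0xE ⊕ 0x1 = 0xF.
P4: E(K, 0xE) = 0x9; 0x9 ⊕ 0x9 = 0x0.
P5: E(K, 0x9) = 0x2; 0x9 ⊕ 0x2 = 0xB.
P6: E(K, 0x9) = 0x2; 0xB ⊕ 0x2 = 0x9.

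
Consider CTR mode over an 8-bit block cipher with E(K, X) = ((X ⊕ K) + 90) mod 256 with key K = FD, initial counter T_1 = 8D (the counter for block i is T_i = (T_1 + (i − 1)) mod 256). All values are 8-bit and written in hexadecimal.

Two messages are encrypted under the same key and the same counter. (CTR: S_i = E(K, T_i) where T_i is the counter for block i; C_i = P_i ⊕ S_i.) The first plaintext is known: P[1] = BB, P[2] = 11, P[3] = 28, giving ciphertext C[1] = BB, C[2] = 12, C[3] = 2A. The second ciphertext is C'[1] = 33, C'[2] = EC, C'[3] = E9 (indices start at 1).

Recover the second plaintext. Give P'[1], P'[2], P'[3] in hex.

In CTR with a reused counter, both messages share the same keystream S_i, so C_i ⊕ C'_i = P_i ⊕ P'_i and thus P'_i = P_i ⊕ C_i ⊕ C'_i.
P'[1]: BB ⊕ BB ⊕ 33 = 33.
P'[2]: 11 ⊕ 12 ⊕ EC = EF.
P'[3]: 28 ⊕ 2A ⊕ E9 = EB.

P'[1] = 33, P'[2] = EF, P'[3] = EB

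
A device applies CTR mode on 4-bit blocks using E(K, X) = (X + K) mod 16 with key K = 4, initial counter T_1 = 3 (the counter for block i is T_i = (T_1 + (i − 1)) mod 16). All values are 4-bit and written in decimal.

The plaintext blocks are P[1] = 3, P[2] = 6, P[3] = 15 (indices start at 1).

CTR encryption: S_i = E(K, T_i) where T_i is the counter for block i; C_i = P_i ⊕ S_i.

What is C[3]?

C[1]: T = 3, S = E(K, T) = 7; 3 ⊕ 7 = 4.
C[2]: T = 4, S = E(K, T) = 8; 6 ⊕ 8 = 14.
C[3]: T = 5, S = E(K, T) = 9; 15 ⊕ 9 = 6.

C[3] = 6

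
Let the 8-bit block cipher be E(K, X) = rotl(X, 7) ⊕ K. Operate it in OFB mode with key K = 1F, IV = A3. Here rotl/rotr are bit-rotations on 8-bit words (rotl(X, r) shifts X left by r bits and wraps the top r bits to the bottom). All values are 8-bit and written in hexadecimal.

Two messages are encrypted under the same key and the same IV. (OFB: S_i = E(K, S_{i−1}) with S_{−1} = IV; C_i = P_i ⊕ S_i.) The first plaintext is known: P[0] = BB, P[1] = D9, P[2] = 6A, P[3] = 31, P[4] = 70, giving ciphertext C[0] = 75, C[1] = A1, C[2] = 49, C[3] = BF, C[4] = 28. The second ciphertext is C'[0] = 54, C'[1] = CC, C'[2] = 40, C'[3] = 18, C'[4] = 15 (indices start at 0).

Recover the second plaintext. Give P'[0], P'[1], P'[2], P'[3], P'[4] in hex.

In OFB with a reused IV, both messages share the same keystream S_i, so C_i ⊕ C'_i = P_i ⊕ P'_i and thus P'_i = P_i ⊕ C_i ⊕ C'_i.
P'[0]: BB ⊕ 75 ⊕ 54 = 9A.
P'[1]: D9 ⊕ A1 ⊕ CC = B4.
P'[2]: 6A ⊕ 49 ⊕ 40 = 63.
P'[3]: 31 ⊕ BF ⊕ 18 = 96.
P'[4]: 70 ⊕ 28 ⊕ 15 = 4D.

P'[0] = 9A, P'[1] = B4, P'[2] = 63, P'[3] = 96, P'[4] = 4D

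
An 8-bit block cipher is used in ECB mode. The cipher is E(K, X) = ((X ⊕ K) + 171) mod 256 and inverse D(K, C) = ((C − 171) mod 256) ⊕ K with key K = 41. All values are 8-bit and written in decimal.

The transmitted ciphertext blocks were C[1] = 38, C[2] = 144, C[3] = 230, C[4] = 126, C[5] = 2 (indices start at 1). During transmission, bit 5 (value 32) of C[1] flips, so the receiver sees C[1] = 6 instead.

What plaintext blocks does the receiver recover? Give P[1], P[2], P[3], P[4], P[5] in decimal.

ECB decryption: P_i = D(K, C_i).
Only C[1] changed, to 6. In ECB, a change in C_i affects only P_i. Decrypting the received ciphertext:
P[1]: D(K, 6) = 114.
P[2]: D(K, 144) = 204.
P[3]: D(K, 230) = 18.
P[4]: D(K, 126) = 250.
P[5]: D(K, 2) = 126.
Blocks that differ from the original plaintext: P[1].

P[1] = 114, P[2] = 204, P[3] = 18, P[4] = 250, P[5] = 126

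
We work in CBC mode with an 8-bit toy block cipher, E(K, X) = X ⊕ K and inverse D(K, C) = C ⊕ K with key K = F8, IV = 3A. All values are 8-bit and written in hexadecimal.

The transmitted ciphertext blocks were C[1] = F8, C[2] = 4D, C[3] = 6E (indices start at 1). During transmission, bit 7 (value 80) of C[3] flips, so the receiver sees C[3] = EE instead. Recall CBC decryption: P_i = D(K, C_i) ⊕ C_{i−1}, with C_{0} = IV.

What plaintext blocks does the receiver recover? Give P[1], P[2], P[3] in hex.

P[1] = 3A, P[2] = 4D, P[3] = 5B

Only C[3] changed, to EE. In CBC, a change in C_i garbles P_i and flips the same bit in P_{i+1}. Decrypting the received ciphertext:
P[1]: D(K, F8) = 00; 00 ⊕ 3A = 3A.
P[2]: D(K, 4D) = B5; B5 ⊕ F8 = 4D.
P[3]: D(K, EE) = 16; 16 ⊕ 4D = 5B.
Blocks that differ from the original plaintext: P[3].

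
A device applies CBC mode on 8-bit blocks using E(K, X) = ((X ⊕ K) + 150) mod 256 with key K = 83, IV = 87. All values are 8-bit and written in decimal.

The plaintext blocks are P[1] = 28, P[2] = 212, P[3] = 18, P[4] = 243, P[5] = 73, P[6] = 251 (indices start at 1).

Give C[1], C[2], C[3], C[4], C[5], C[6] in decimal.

CBC encryption: C_i = E(K, P_i ⊕ C_{i−1}), with C_{0} = IV.
C[1]: P[1] ⊕ 87 = 75; E(K, 75) = 174.
C[2]: P[2] ⊕ 174 = 122; E(K, 122) = 191.
C[3]: P[3] ⊕ 191 = 173; E(K, 173) = 148.
C[4]: P[4] ⊕ 148 = 103; E(K, 103) = 202.
C[5]: P[5] ⊕ 202 = 131; E(K, 131) = 102.
C[6]: P[6] ⊕ 102 = 157; E(K, 157) = 100.

C[1] = 174, C[2] = 191, C[3] = 148, C[4] = 202, C[5] = 102, C[6] = 100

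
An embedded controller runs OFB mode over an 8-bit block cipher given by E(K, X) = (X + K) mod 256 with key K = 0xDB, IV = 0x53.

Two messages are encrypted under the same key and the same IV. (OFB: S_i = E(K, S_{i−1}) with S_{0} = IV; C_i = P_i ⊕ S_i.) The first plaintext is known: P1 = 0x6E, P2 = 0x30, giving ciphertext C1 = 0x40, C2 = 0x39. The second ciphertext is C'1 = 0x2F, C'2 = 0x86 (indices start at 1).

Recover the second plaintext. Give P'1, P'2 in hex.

In OFB with a reused IV, both messages share the same keystream S_i, so C_i ⊕ C'_i = P_i ⊕ P'_i and thus P'_i = P_i ⊕ C_i ⊕ C'_i.
P'1: 0x6E ⊕ 0x40 ⊕ 0x2F = 0x01.
P'2: 0x30 ⊕ 0x39 ⊕ 0x86 = 0x8F.

P'1 = 0x01, P'2 = 0x8F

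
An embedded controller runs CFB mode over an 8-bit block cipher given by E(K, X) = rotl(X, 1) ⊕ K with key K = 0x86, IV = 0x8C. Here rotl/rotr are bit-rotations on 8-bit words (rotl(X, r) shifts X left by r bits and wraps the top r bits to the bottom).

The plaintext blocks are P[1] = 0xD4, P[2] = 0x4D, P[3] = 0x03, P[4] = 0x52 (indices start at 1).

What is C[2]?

C[2] = 0x5D

CFB encryption: C_i = P_i ⊕ E(K, C_{i−1}), with C_{0} = IV.
C[1]: E(K, 0x8C) = 0x9F; 0xD4 ⊕ 0x9F = 0x4B.
C[2]: E(K, 0x4B) = 0x10; 0x4D ⊕ 0x10 = 0x5D.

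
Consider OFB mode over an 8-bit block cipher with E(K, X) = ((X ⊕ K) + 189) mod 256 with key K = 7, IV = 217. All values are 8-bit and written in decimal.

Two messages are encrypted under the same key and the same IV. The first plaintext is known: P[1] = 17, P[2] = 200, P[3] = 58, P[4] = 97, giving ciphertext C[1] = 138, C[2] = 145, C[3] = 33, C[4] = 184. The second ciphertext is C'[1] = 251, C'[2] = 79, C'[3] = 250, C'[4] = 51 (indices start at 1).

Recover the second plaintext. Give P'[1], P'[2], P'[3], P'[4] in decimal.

P'[1] = 96, P'[2] = 22, P'[3] = 225, P'[4] = 234

In OFB with a reused IV, both messages share the same keystream S_i, so C_i ⊕ C'_i = P_i ⊕ P'_i and thus P'_i = P_i ⊕ C_i ⊕ C'_i.
P'[1]: 17 ⊕ 138 ⊕ 251 = 96.
P'[2]: 200 ⊕ 145 ⊕ 79 = 22.
P'[3]: 58 ⊕ 33 ⊕ 250 = 225.
P'[4]: 97 ⊕ 184 ⊕ 51 = 234.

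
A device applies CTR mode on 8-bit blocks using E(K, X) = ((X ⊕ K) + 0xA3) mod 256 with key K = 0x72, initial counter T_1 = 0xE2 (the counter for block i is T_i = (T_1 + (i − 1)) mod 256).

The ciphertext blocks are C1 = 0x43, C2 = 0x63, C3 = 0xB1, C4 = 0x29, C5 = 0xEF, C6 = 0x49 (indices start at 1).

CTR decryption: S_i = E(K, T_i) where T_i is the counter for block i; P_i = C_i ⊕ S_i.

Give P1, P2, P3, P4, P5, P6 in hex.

P1: T = 0xE2, S = E(K, T) = 0x33; 0x43 ⊕ 0x33 = 0x70.
P2: T = 0xE3, S = E(K, T) = 0x34; 0x63 ⊕ 0x34 = 0x57.
P3: T = 0xE4, S = E(K, T) = 0x39; 0xB1 ⊕ 0x39 = 0x88.
P4: T = 0xE5, S = E(K, T) = 0x3A; 0x29 ⊕ 0x3A = 0x13.
P5: T = 0xE6, S = E(K, T) = 0x37; 0xEF ⊕ 0x37 = 0xD8.
P6: T = 0xE7, S = E(K, T) = 0x38; 0x49 ⊕ 0x38 = 0x71.

P1 = 0x70, P2 = 0x57, P3 = 0x88, P4 = 0x13, P5 = 0xD8, P6 = 0x71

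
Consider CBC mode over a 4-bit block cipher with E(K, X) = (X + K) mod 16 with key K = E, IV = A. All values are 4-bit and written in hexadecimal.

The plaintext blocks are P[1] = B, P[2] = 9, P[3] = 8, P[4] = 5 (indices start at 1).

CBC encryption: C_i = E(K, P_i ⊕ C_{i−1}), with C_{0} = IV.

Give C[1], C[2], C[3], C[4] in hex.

C[1] = F, C[2] = 4, C[3] = A, C[4] = D

C[1]: P[1] ⊕ A = 1; E(K, 1) = F.
C[2]: P[2] ⊕ F = 6; E(K, 6) = 4.
C[3]: P[3] ⊕ 4 = C; E(K, C) = A.
C[4]: P[4] ⊕ A = F; E(K, F) = D.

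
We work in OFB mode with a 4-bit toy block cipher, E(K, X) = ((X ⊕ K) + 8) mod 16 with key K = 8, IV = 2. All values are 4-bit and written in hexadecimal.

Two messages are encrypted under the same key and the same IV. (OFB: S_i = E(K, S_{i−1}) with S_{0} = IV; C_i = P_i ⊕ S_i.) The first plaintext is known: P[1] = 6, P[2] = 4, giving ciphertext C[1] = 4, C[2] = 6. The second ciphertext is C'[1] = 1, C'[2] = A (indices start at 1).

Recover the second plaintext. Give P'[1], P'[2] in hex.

P'[1] = 3, P'[2] = 8

In OFB with a reused IV, both messages share the same keystream S_i, so C_i ⊕ C'_i = P_i ⊕ P'_i and thus P'_i = P_i ⊕ C_i ⊕ C'_i.
P'[1]: 6 ⊕ 4 ⊕ 1 = 3.
P'[2]: 4 ⊕ 6 ⊕ A = 8.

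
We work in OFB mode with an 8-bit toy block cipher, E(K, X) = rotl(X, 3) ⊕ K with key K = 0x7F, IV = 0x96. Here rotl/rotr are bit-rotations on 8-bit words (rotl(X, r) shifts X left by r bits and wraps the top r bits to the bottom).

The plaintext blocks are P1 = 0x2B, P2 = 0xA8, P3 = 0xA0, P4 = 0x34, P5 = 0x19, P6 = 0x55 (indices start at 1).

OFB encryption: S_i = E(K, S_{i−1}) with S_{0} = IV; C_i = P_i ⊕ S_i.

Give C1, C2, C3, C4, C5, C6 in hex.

C1: S = E(K, 0x96) = 0xCB; 0x2B ⊕ 0xCB = 0xE0.
C2: S = E(K, 0xCB) = 0x21; 0xA8 ⊕ 0x21 = 0x89.
C3: S = E(K, 0x21) = 0x76; 0xA0 ⊕ 0x76 = 0xD6.
C4: S = E(K, 0x76) = 0xCC; 0x34 ⊕ 0xCC = 0xF8.
C5: S = E(K, 0xCC) = 0x19; 0x19 ⊕ 0x19 = 0x00.
C6: S = E(K, 0x19) = 0xB7; 0x55 ⊕ 0xB7 = 0xE2.

C1 = 0xE0, C2 = 0x89, C3 = 0xD6, C4 = 0xF8, C5 = 0x00, C6 = 0xE2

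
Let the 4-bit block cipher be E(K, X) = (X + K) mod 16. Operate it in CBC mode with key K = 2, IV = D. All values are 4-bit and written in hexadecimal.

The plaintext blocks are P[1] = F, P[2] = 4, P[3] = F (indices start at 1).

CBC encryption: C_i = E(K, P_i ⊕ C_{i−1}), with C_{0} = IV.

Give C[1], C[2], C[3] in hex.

C[1]: P[1] ⊕ D = 2; E(K, 2) = 4.
C[2]: P[2] ⊕ 4 = 0; E(K, 0) = 2.
C[3]: P[3] ⊕ 2 = D; E(K, D) = F.

C[1] = 4, C[2] = 2, C[3] = F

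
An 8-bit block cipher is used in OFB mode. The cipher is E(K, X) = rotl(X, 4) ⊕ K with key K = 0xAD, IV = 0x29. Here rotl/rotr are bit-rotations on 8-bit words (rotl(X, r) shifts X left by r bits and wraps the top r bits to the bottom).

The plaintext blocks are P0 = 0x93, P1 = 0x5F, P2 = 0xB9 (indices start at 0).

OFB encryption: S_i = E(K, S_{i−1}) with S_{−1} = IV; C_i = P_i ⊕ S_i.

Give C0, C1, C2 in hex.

C0: S = E(K, 0x29) = 0x3F; 0x93 ⊕ 0x3F = 0xAC.
C1: S = E(K, 0x3F) = 0x5E; 0x5F ⊕ 0x5E = 0x01.
C2: S = E(K, 0x5E) = 0x48; 0xB9 ⊕ 0x48 = 0xF1.

C0 = 0xAC, C1 = 0x01, C2 = 0xF1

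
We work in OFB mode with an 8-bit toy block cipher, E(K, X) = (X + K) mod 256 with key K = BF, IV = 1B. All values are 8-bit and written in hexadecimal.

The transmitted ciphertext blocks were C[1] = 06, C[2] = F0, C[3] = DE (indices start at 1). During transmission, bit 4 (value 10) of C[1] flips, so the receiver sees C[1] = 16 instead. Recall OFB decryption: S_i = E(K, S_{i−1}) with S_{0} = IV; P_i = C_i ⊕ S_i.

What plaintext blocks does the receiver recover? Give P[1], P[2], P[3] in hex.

Only C[1] changed, to 16. In OFB, a change in C_i flips the same bit in P_i only; the keystream is unaffected. Decrypting the received ciphertext:
P[1]: S = E(K, 1B) = DA; 16 ⊕ DA = CC.
P[2]: S = E(K, DA) = 99; F0 ⊕ 99 = 69.
P[3]: S = E(K, 99) = 58; DE ⊕ 58 = 86.
Blocks that differ from the original plaintext: P[1].

P[1] = CC, P[2] = 69, P[3] = 86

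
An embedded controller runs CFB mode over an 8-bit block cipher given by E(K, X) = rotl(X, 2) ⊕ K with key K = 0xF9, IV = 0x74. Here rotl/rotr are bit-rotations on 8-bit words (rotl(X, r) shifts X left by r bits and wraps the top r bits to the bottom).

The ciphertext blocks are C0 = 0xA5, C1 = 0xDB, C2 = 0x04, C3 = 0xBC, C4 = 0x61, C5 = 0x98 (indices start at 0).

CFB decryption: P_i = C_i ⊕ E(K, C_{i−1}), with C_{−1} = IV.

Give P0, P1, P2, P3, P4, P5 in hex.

P0 = 0x8D, P1 = 0xB4, P2 = 0x92, P3 = 0x55, P4 = 0x6A, P5 = 0xE4

P0: E(K, 0x74) = 0x28; 0xA5 ⊕ 0x28 = 0x8D.
P1: E(K, 0xA5) = 0x6F; 0xDB ⊕ 0x6F = 0xB4.
P2: E(K, 0xDB) = 0x96; 0x04 ⊕ 0x96 = 0x92.
P3: E(K, 0x04) = 0xE9; 0xBC ⊕ 0xE9 = 0x55.
P4: E(K, 0xBC) = 0x0B; 0x61 ⊕ 0x0B = 0x6A.
P5: E(K, 0x61) = 0x7C; 0x98 ⊕ 0x7C = 0xE4.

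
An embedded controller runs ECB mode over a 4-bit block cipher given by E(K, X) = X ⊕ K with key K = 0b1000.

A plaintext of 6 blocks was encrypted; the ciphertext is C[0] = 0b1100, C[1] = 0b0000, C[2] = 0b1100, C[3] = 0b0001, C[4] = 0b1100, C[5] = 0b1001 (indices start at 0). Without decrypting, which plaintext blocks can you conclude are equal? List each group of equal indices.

ECB encrypts each block independently with the same key, so equal ciphertext blocks imply equal plaintext blocks.
C[0] = C[2] = C[4] = 0b1100, so P[0] = P[2] = P[4].

P[0] = P[2] = P[4]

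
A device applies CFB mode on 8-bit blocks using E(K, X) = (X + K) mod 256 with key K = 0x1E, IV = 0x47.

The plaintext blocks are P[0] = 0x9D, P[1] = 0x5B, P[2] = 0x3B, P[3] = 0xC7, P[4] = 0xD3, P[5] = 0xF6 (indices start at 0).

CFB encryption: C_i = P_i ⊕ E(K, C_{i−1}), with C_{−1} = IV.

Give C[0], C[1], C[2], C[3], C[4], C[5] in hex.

C[0]: E(K, 0x47) = 0x65; 0x9D ⊕ 0x65 = 0xF8.
C[1]: E(K, 0xF8) = 0x16; 0x5B ⊕ 0x16 = 0x4D.
C[2]: E(K, 0x4D) = 0x6B; 0x3B ⊕ 0x6B = 0x50.
C[3]: E(K, 0x50) = 0x6E; 0xC7 ⊕ 0x6E = 0xA9.
C[4]: E(K, 0xA9) = 0xC7; 0xD3 ⊕ 0xC7 = 0x14.
C[5]: E(K, 0x14) = 0x32; 0xF6 ⊕ 0x32 = 0xC4.

C[0] = 0xF8, C[1] = 0x4D, C[2] = 0x50, C[3] = 0xA9, C[4] = 0x14, C[5] = 0xC4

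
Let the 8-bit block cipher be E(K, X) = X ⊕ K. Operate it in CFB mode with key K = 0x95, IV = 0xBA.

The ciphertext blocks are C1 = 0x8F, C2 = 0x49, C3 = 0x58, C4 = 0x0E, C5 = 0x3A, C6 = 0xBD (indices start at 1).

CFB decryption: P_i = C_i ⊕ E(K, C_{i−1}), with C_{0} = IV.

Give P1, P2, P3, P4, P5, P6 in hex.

P1: E(K, 0xBA) = 0x2F; 0x8F ⊕ 0x2F = 0xA0.
P2: E(K, 0x8F) = 0x1A; 0x49 ⊕ 0x1A = 0x53.
P3: E(K, 0x49) = 0xDC; 0x58 ⊕ 0xDC = 0x84.
P4: E(K, 0x58) = 0xCD; 0x0E ⊕ 0xCD = 0xC3.
P5: E(K, 0x0E) = 0x9B; 0x3A ⊕ 0x9B = 0xA1.
P6: E(K, 0x3A) = 0xAF; 0xBD ⊕ 0xAF = 0x12.

P1 = 0xA0, P2 = 0x53, P3 = 0x84, P4 = 0xC3, P5 = 0xA1, P6 = 0x12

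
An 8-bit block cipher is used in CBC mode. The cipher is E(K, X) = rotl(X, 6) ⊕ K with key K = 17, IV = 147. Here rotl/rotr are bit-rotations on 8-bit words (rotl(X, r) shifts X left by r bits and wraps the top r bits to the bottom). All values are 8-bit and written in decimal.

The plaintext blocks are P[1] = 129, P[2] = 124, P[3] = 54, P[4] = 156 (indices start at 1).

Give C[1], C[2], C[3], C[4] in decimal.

CBC encryption: C_i = E(K, P_i ⊕ C_{i−1}), with C_{0} = IV.
C[1]: P[1] ⊕ 147 = 18; E(K, 18) = 149.
C[2]: P[2] ⊕ 149 = 233; E(K, 233) = 107.
C[3]: P[3] ⊕ 107 = 93; E(K, 93) = 70.
C[4]: P[4] ⊕ 70 = 218; E(K, 218) = 167.

C[1] = 149, C[2] = 107, C[3] = 70, C[4] = 167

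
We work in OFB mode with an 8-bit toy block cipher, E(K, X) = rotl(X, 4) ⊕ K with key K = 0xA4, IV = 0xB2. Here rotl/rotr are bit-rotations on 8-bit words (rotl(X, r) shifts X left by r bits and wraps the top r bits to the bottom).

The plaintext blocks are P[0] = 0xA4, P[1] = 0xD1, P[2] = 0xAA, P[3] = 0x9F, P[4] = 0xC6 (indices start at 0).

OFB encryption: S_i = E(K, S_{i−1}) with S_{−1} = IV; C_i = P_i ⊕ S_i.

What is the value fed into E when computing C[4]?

C[0]: S = E(K, 0xB2) = 0x8F; 0xA4 ⊕ 0x8F = 0x2B.
C[1]: S = E(K, 0x8F) = 0x5C; 0xD1 ⊕ 0x5C = 0x8D.
C[2]: S = E(K, 0x5C) = 0x61; 0xAA ⊕ 0x61 = 0xCB.
C[3]: S = E(K, 0x61) = 0xB2; 0x9F ⊕ 0xB2 = 0x2D.
C[4]: S = E(K, 0xB2) = 0x8F; 0xC6 ⊕ 0x8F = 0x49.
So the input to E for block [4] is 0xB2.

0xB2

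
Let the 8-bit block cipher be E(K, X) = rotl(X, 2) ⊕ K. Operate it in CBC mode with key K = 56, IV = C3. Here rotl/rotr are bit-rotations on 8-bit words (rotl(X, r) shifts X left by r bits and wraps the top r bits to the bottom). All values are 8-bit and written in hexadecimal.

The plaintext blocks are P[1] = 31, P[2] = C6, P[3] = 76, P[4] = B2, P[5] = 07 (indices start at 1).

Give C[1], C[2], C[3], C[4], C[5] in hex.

CBC encryption: C_i = E(K, P_i ⊕ C_{i−1}), with C_{0} = IV.
C[1]: P[1] ⊕ C3 = F2; E(K, F2) = 9D.
C[2]: P[2] ⊕ 9D = 5B; E(K, 5B) = 3B.
C[3]: P[3] ⊕ 3B = 4D; E(K, 4D) = 63.
C[4]: P[4] ⊕ 63 = D1; E(K, D1) = 11.
C[5]: P[5] ⊕ 11 = 16; E(K, 16) = 0E.

C[1] = 9D, C[2] = 3B, C[3] = 63, C[4] = 11, C[5] = 0E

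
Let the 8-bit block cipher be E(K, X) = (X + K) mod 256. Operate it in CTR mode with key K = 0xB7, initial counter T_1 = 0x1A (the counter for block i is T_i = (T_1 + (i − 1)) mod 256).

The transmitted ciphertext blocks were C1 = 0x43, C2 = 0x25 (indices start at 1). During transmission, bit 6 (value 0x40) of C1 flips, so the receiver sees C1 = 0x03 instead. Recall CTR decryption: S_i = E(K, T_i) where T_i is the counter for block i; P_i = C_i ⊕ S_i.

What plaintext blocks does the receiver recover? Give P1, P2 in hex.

P1 = 0xD2, P2 = 0xF7

Only C1 changed, to 0x03. In CTR, a change in C_i flips the same bit in P_i only; the keystream is unaffected. Decrypting the received ciphertext:
P1: T = 0x1A, S = E(K, T) = 0xD1; 0x03 ⊕ 0xD1 = 0xD2.
P2: T = 0x1B, S = E(K, T) = 0xD2; 0x25 ⊕ 0xD2 = 0xF7.
Blocks that differ from the original plaintext: P1.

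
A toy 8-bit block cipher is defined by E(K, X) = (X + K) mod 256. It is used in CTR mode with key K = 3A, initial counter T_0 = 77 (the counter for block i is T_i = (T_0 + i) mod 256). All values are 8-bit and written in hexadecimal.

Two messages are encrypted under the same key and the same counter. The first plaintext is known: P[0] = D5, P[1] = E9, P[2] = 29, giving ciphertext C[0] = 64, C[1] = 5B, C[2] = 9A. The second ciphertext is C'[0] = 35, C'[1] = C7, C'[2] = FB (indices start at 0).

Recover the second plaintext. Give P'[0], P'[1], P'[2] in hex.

In CTR with a reused counter, both messages share the same keystream S_i, so C_i ⊕ C'_i = P_i ⊕ P'_i and thus P'_i = P_i ⊕ C_i ⊕ C'_i.
P'[0]: D5 ⊕ 64 ⊕ 35 = 84.
P'[1]: E9 ⊕ 5B ⊕ C7 = 75.
P'[2]: 29 ⊕ 9A ⊕ FB = 48.

P'[0] = 84, P'[1] = 75, P'[2] = 48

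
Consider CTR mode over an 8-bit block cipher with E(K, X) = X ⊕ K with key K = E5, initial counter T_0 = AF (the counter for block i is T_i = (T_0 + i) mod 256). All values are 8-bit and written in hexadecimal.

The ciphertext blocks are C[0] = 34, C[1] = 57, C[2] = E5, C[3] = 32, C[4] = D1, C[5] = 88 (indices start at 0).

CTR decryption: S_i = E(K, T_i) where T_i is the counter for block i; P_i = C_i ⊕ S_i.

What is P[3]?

P[3]: T = B2, S = E(K, T) = 57; 32 ⊕ 57 = 65.

P[3] = 65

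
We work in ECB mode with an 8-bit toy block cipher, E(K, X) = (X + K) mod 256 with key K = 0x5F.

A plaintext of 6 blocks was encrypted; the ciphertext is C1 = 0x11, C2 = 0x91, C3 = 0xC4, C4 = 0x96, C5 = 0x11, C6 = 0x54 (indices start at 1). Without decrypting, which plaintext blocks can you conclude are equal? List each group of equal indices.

ECB encrypts each block independently with the same key, so equal ciphertext blocks imply equal plaintext blocks.
C1 = C5 = 0x11, so P1 = P5.

P1 = P5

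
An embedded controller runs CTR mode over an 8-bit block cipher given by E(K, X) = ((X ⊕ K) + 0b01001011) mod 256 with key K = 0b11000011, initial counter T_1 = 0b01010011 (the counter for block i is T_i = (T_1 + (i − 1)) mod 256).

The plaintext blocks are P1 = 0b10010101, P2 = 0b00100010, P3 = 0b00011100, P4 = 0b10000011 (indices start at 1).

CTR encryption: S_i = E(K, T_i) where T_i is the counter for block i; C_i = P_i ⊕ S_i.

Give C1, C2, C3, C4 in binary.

C1 = 0b01001110, C2 = 0b11000000, C3 = 0b11111101, C4 = 0b01100011

C1: T = 0b01010011, S = E(K, T) = 0b11011011; 0b10010101 ⊕ 0b11011011 = 0b01001110.
C2: T = 0b01010100, S = E(K, T) = 0b11100010; 0b00100010 ⊕ 0b11100010 = 0b11000000.
C3: T = 0b01010101, S = E(K, T) = 0b11100001; 0b00011100 ⊕ 0b11100001 = 0b11111101.
C4: T = 0b01010110, S = E(K, T) = 0b11100000; 0b10000011 ⊕ 0b11100000 = 0b01100011.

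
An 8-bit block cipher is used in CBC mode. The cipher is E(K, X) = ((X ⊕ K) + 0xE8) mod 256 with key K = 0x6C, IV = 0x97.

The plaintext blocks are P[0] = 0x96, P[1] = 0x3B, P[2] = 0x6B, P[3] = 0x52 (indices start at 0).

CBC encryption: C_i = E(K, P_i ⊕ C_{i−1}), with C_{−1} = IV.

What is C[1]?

C[0]: P[0] ⊕ 0x97 = 0x01; E(K, 0x01) = 0x55.
C[1]: P[1] ⊕ 0x55 = 0x6E; E(K, 0x6E) = 0xEA.

C[1] = 0xEA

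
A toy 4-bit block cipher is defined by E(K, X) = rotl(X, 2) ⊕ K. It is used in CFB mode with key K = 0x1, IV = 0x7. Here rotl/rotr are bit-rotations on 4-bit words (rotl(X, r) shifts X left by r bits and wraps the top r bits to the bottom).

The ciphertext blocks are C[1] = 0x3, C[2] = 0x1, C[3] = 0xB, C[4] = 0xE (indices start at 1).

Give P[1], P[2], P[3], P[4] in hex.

P[1] = 0xF, P[2] = 0xC, P[3] = 0xE, P[4] = 0x1

CFB decryption: P_i = C_i ⊕ E(K, C_{i−1}), with C_{0} = IV.
P[1]: E(K, 0x7) = 0xC; 0x3 ⊕ 0xC = 0xF.
P[2]: E(K, 0x3) = 0xD; 0x1 ⊕ 0xD = 0xC.
P[3]: E(K, 0x1) = 0x5; 0xB ⊕ 0x5 = 0xE.
P[4]: E(K, 0xB) = 0xF; 0xE ⊕ 0xF = 0x1.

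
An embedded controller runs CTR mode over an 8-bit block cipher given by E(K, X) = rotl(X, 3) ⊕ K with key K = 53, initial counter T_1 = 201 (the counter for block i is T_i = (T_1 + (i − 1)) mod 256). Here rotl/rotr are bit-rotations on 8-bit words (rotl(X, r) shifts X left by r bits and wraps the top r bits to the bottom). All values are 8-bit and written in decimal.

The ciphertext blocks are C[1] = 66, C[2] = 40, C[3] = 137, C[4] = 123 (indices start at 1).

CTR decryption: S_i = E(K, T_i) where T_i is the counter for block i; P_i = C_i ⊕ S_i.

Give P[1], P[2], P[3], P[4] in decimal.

P[1] = 57, P[2] = 75, P[3] = 226, P[4] = 40

P[1]: T = 201, S = E(K, T) = 123; 66 ⊕ 123 = 57.
P[2]: T = 202, S = E(K, T) = 99; 40 ⊕ 99 = 75.
P[3]: T = 203, S = E(K, T) = 107; 137 ⊕ 107 = 226.
P[4]: T = 204, S = E(K, T) = 83; 123 ⊕ 83 = 40.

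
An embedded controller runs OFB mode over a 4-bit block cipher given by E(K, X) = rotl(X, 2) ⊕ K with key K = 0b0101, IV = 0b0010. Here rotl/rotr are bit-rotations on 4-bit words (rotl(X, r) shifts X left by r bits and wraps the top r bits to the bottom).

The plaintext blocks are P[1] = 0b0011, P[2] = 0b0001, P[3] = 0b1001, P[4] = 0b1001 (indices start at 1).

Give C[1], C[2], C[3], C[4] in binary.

C[1] = 0b1110, C[2] = 0b0011, C[3] = 0b0100, C[4] = 0b1011

OFB encryption: S_i = E(K, S_{i−1}) with S_{0} = IV; C_i = P_i ⊕ S_i.
C[1]: S = E(K, 0b0010) = 0b1101; 0b0011 ⊕ 0b1101 = 0b1110.
C[2]: S = E(K, 0b1101) = 0b0010; 0b0001 ⊕ 0b0010 = 0b0011.
C[3]: S = E(K, 0b0010) = 0b1101; 0b1001 ⊕ 0b1101 = 0b0100.
C[4]: S = E(K, 0b1101) = 0b0010; 0b1001 ⊕ 0b0010 = 0b1011.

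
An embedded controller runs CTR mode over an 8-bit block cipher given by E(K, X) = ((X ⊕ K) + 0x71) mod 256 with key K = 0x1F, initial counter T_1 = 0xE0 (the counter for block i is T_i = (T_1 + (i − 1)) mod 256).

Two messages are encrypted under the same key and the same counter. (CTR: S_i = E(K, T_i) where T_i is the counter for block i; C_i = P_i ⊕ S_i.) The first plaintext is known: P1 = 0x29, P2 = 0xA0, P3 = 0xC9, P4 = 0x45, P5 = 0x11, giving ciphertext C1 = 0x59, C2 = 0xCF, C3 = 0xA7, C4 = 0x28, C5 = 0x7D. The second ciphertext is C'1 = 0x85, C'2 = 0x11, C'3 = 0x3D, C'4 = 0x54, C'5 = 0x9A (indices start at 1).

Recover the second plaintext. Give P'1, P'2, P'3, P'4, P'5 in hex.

P'1 = 0xF5, P'2 = 0x7E, P'3 = 0x53, P'4 = 0x39, P'5 = 0xF6

In CTR with a reused counter, both messages share the same keystream S_i, so C_i ⊕ C'_i = P_i ⊕ P'_i and thus P'_i = P_i ⊕ C_i ⊕ C'_i.
P'1: 0x29 ⊕ 0x59 ⊕ 0x85 = 0xF5.
P'2: 0xA0 ⊕ 0xCF ⊕ 0x11 = 0x7E.
P'3: 0xC9 ⊕ 0xA7 ⊕ 0x3D = 0x53.
P'4: 0x45 ⊕ 0x28 ⊕ 0x54 = 0x39.
P'5: 0x11 ⊕ 0x7D ⊕ 0x9A = 0xF6.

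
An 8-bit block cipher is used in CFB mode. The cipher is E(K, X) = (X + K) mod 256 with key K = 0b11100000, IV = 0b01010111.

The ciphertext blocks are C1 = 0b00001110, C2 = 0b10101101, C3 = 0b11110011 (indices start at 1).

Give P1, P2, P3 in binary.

P1 = 0b00111001, P2 = 0b01000011, P3 = 0b01111110

CFB decryption: P_i = C_i ⊕ E(K, C_{i−1}), with C_{0} = IV.
P1: E(K, 0b01010111) = 0b00110111; 0b00001110 ⊕ 0b00110111 = 0b00111001.
P2: E(K, 0b00001110) = 0b11101110; 0b10101101 ⊕ 0b11101110 = 0b01000011.
P3: E(K, 0b10101101) = 0b10001101; 0b11110011 ⊕ 0b10001101 = 0b01111110.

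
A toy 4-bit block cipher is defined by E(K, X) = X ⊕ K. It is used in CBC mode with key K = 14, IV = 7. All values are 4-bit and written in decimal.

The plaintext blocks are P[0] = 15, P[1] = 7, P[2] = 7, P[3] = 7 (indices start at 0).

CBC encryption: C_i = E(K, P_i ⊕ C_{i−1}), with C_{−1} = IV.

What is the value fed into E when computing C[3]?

1

C[0]: P[0] ⊕ 7 = 8; E(K, 8) = 6.
C[1]: P[1] ⊕ 6 = 1; E(K, 1) = 15.
C[2]: P[2] ⊕ 15 = 8; E(K, 8) = 6.
C[3]: P[3] ⊕ 6 = 1; E(K, 1) = 15.
So the input to E for block [3] is 1.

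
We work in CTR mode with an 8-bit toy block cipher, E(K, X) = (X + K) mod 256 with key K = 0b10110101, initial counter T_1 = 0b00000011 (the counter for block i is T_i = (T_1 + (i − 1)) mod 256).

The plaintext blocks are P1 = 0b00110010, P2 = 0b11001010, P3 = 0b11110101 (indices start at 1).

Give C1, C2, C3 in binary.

CTR encryption: S_i = E(K, T_i) where T_i is the counter for block i; C_i = P_i ⊕ S_i.
C1: T = 0b00000011, S = E(K, T) = 0b10111000; 0b00110010 ⊕ 0b10111000 = 0b10001010.
C2: T = 0b00000100, S = E(K, T) = 0b10111001; 0b11001010 ⊕ 0b10111001 = 0b01110011.
C3: T = 0b00000101, S = E(K, T) = 0b10111010; 0b11110101 ⊕ 0b10111010 = 0b01001111.

C1 = 0b10001010, C2 = 0b01110011, C3 = 0b01001111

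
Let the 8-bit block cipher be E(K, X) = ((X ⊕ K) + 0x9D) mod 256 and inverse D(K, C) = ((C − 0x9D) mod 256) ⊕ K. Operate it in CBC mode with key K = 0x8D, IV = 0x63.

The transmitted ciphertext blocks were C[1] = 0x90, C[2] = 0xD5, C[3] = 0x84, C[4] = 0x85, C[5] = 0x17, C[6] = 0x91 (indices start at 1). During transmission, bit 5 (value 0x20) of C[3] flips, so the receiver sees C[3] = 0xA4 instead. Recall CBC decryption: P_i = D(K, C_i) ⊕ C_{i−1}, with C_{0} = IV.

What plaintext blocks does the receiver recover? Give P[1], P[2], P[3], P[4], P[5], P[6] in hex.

P[1] = 0x1D, P[2] = 0x25, P[3] = 0x5F, P[4] = 0xC1, P[5] = 0x72, P[6] = 0x6E

Only C[3] changed, to 0xA4. In CBC, a change in C_i garbles P_i and flips the same bit in P_{i+1}. Decrypting the received ciphertext:
P[1]: D(K, 0x90) = 0x7E; 0x7E ⊕ 0x63 = 0x1D.
P[2]: D(K, 0xD5) = 0xB5; 0xB5 ⊕ 0x90 = 0x25.
P[3]: D(K, 0xA4) = 0x8A; 0x8A ⊕ 0xD5 = 0x5F.
P[4]: D(K, 0x85) = 0x65; 0x65 ⊕ 0xA4 = 0xC1.
P[5]: D(K, 0x17) = 0xF7; 0xF7 ⊕ 0x85 = 0x72.
P[6]: D(K, 0x91) = 0x79; 0x79 ⊕ 0x17 = 0x6E.
Blocks that differ from the original plaintext: P[3], P[4].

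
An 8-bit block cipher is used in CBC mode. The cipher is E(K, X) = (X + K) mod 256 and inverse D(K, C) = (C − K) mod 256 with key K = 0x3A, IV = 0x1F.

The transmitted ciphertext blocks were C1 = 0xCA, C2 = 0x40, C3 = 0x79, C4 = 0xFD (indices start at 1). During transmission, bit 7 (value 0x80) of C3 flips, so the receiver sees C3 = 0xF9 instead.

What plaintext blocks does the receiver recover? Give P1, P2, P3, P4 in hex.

CBC decryption: P_i = D(K, C_i) ⊕ C_{i−1}, with C_{0} = IV.
Only C3 changed, to 0xF9. In CBC, a change in C_i garbles P_i and flips the same bit in P_{i+1}. Decrypting the received ciphertext:
P1: D(K, 0xCA) = 0x90; 0x90 ⊕ 0x1F = 0x8F.
P2: D(K, 0x40) = 0x06; 0x06 ⊕ 0xCA = 0xCC.
P3: D(K, 0xF9) = 0xBF; 0xBF ⊕ 0x40 = 0xFF.
P4: D(K, 0xFD) = 0xC3; 0xC3 ⊕ 0xF9 = 0x3A.
Blocks that differ from the original plaintext: P3, P4.

P1 = 0x8F, P2 = 0xCC, P3 = 0xFF, P4 = 0x3A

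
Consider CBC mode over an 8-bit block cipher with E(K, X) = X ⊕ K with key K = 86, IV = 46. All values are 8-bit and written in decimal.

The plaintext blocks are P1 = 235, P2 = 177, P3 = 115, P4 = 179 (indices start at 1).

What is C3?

CBC encryption: C_i = E(K, P_i ⊕ C_{i−1}), with C_{0} = IV.
C1: P1 ⊕ 46 = 197; E(K, 197) = 147.
C2: P2 ⊕ 147 = 34; E(K, 34) = 116.
C3: P3 ⊕ 116 = 7; E(K, 7) = 81.

C3 = 81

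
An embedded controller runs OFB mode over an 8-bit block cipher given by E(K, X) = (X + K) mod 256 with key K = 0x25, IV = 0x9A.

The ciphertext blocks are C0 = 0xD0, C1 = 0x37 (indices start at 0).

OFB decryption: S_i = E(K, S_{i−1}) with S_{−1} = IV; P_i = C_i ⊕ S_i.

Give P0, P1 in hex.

P0 = 0x6F, P1 = 0xD3

P0: S = E(K, 0x9A) = 0xBF; 0xD0 ⊕ 0xBF = 0x6F.
P1: S = E(K, 0xBF) = 0xE4; 0x37 ⊕ 0xE4 = 0xD3.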